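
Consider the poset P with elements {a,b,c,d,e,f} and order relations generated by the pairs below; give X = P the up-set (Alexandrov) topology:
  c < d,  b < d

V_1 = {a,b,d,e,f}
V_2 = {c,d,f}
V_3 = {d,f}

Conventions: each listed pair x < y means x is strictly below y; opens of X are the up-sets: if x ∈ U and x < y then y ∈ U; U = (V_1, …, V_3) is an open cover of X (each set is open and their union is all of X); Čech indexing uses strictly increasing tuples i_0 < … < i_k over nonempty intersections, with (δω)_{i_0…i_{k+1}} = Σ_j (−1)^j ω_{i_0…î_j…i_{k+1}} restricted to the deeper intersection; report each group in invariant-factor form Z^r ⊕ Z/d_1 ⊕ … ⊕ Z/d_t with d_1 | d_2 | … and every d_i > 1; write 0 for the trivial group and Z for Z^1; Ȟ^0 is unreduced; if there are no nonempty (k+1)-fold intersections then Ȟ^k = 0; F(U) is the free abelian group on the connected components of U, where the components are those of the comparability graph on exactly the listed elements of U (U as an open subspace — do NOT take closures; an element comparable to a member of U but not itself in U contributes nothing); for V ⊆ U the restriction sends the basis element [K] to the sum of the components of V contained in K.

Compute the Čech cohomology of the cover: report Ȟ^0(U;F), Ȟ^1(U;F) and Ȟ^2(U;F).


nerve of the cover:
  V12={d,f} V13={d,f} V23={d,f}
  V123={d,f}
components per intersection:
  V1: {a} {b,d} {e} {f}
  V2: {c,d} {f}
  V3: {d} {f}
  V12: {d} {f}
  V13: {d} {f}
  V23: {d} {f}
  V123: {d} {f}
C dims 8,6,2; δ0: rk 4, SNF 1^4; δ1: rk 2, SNF 1^2
Ȟ^0 = (8 − 4) − 0 = 4, so Ȟ^0 ≅ Z^4
Ȟ^1 = (6 − 2) − 4 = 0, so Ȟ^1 ≅ 0
Ȟ^2 = (2 − 0) − 2 = 0, so Ȟ^2 ≅ 0

Ȟ^0 ≅ Z^4, Ȟ^1 ≅ 0, Ȟ^2 ≅ 0


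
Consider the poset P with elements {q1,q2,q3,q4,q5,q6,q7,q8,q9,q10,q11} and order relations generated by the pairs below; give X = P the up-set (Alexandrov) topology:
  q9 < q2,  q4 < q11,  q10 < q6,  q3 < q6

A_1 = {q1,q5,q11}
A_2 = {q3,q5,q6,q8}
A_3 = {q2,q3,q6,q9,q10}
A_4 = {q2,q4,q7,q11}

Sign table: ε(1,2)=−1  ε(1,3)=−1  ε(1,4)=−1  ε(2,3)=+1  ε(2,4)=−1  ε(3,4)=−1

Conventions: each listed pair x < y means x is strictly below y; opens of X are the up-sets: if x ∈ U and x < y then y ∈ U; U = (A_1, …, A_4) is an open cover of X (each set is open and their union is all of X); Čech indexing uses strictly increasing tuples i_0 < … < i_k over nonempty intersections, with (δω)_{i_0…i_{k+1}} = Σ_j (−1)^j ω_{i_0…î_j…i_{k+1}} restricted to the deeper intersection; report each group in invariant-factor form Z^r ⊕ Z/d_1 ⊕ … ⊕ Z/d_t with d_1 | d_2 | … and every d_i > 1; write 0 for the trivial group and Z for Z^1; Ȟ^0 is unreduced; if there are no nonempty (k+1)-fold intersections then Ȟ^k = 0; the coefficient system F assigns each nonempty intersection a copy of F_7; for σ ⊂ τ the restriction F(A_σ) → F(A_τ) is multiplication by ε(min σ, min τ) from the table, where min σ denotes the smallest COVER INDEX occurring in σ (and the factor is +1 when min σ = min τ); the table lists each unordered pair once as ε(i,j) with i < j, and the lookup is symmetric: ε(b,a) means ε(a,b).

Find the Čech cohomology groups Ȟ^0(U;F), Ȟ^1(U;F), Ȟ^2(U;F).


Ȟ^0 ≅ 0; Ȟ^1 ≅ 0; Ȟ^2 ≅ 0

cover nerve:
  A12={q5} A14={q11} A23={q3,q6} A34={q2}
C dims 4,4; δ0: rk_F7 4
Ȟ^0: (4−4)−0=0 ⇒ 0
Ȟ^1: (4−0)−4=0 ⇒ 0
Ȟ^2: (0−0)−0=0 ⇒ 0


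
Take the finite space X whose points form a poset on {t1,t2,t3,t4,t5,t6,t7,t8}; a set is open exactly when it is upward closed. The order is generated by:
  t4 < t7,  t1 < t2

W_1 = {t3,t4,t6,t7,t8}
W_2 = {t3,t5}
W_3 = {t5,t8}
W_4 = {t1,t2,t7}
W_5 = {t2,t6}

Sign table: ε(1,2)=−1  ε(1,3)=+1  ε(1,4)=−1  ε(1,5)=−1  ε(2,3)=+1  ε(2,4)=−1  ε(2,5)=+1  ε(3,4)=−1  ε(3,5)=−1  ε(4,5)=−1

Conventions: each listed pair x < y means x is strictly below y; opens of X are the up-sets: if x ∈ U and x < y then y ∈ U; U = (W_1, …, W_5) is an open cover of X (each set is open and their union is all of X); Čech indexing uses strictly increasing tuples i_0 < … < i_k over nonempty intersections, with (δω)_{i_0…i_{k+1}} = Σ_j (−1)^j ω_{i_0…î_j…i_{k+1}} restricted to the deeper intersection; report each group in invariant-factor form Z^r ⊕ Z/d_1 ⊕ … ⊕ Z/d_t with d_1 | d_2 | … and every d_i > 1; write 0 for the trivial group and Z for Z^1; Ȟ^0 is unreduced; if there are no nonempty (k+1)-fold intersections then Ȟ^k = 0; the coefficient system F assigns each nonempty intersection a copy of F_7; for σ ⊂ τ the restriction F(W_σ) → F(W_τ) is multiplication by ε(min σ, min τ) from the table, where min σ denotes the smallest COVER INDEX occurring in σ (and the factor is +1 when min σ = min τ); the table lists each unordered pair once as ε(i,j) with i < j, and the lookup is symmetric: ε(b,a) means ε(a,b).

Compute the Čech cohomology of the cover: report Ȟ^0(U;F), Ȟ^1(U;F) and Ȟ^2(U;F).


intersection data:
  W12={t3} W13={t8} W14={t7} W15={t6} W23={t5} W45={t2}
C dims 5,6; δ0: rk_F7 5
Ȟ^0 = (5 − 5) − 0 = 0, so Ȟ^0 ≅ 0
Ȟ^1 = (6 − 0) − 5 = 1, so Ȟ^1 ≅ Z/7
Ȟ^2 = (0 − 0) − 0 = 0, so Ȟ^2 ≅ 0

Ȟ^0 ≅ 0, Ȟ^1 ≅ Z/7, Ȟ^2 ≅ 0


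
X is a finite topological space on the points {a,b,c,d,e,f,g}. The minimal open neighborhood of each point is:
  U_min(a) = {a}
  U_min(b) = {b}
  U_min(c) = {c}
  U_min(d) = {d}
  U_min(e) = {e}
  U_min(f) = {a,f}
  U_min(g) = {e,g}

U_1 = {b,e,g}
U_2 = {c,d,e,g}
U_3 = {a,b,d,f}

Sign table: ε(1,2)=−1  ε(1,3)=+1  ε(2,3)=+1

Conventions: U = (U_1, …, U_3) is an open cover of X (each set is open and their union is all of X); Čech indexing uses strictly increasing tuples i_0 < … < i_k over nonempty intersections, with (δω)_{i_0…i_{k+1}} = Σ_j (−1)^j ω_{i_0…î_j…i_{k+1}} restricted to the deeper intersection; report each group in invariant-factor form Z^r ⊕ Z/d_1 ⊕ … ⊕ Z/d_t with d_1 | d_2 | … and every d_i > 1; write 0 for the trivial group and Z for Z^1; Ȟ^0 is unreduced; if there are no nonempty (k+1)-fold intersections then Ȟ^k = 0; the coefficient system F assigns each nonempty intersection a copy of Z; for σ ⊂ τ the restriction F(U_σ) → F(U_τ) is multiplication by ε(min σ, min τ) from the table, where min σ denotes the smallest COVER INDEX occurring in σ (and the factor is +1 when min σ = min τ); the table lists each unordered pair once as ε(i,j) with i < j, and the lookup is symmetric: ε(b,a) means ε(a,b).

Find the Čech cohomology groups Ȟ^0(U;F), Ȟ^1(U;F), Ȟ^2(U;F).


Ȟ^0(U;F) ≅ 0, Ȟ^1(U;F) ≅ Z/2 and Ȟ^2(U;F) ≅ 0

nerve of the cover:
  U12={e,g} U13={b} U23={d}
C dims 3,3; δ0: rk 3, SNF 1^2·2
Ȟ^0 = (3 − 3) − 0 = 0, so Ȟ^0 ≅ 0
Ȟ^1 = (3 − 0) − 3 = 0 plus torsion [2], so Ȟ^1 ≅ Z/2
Ȟ^2 = (0 − 0) − 0 = 0, so Ȟ^2 ≅ 0


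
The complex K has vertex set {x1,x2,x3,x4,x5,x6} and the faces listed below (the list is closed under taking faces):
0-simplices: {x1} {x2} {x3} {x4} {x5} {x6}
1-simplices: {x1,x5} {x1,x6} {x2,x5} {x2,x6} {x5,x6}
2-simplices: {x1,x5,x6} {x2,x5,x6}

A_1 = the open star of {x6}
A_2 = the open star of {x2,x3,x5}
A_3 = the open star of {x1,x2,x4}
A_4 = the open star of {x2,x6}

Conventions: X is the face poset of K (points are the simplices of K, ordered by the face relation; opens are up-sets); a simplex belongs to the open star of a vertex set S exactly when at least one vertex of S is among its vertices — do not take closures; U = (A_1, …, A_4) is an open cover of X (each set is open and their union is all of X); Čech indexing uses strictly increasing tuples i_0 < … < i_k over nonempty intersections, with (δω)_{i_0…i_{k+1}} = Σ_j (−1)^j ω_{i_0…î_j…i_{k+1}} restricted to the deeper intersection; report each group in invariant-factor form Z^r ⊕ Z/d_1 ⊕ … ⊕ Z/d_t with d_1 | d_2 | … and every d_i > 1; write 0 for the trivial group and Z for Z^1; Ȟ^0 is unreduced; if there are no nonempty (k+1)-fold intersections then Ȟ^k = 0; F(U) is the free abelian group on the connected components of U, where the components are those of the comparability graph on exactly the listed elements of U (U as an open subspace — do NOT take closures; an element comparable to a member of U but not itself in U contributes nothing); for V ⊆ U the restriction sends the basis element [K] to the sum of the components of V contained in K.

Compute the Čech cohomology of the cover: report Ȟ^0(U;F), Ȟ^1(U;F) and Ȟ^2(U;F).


Ȟ^0 ≅ Z^3, Ȟ^1 ≅ 0, Ȟ^2 ≅ 0

nonempty intersections:
  A1={{x6},{x1,x6},{x2,x6},{x5,x6},{x1,x5,x6},{x2,x5,x6}} A2={{x2},{x3},{x5},{x1,x5},{x2,x5},{x2,x6},{x5,x6},{x1,x5,x6},{x2,x5,x6}} A3={{x1},{x2},{x4},{x1,x5},{x1,x6},{x2,x5},{x2,x6},{x1,x5,x6},{x2,x5,x6}} A4={{x2},{x6},{x1,x6},{x2,x5},{x2,x6},{x5,x6},{x1,x5,x6},{x2,x5,x6}}
  A12={{x2,x6},{x5,x6},{x1,x5,x6},{x2,x5,x6}} A13={{x1,x6},{x2,x6},{x1,x5,x6},{x2,x5,x6}} A14={{x6},{x1,x6},{x2,x6},{x5,x6},{x1,x5,x6},{x2,x5,x6}} A23={{x2},{x1,x5},{x2,x5},{x2,x6},{x1,x5,x6},{x2,x5,x6}} A24={{x2},{x2,x5},{x2,x6},{x5,x6},{x1,x5,x6},{x2,x5,x6}} A34={{x2},{x1,x6},{x2,x5},{x2,x6},{x1,x5,x6},{x2,x5,x6}}
  A123={{x2,x6},{x1,x5,x6},{x2,x5,x6}} A124={{x2,x6},{x5,x6},{x1,x5,x6},{x2,x5,x6}} A134={{x1,x6},{x2,x6},{x1,x5,x6},{x2,x5,x6}} A234={{x2},{x2,x5},{x2,x6},{x1,x5,x6},{x2,x5,x6}}
  A1234={{x2,x6},{x1,x5,x6},{x2,x5,x6}}
components per intersection:
  A1: {{x6},{x1,x6},{x2,x6},{x5,x6},{x1,x5,x6},{x2,x5,x6}}
  A2: {{x2},{x5},{x1,x5},{x2,x5},{x2,x6},{x5,x6},{x1,x5,x6},{x2,x5,x6}} {{x3}}
  A3: {{x1},{x1,x5},{x1,x6},{x1,x5,x6}} {{x2},{x2,x5},{x2,x6},{x2,x5,x6}} {{x4}}
  A4: {{x2},{x6},{x1,x6},{x2,x5},{x2,x6},{x5,x6},{x1,x5,x6},{x2,x5,x6}}
  A12: {{x2,x6},{x5,x6},{x1,x5,x6},{x2,x5,x6}}
  A13: {{x1,x6},{x1,x5,x6}} {{x2,x6},{x2,x5,x6}}
  A14: {{x6},{x1,x6},{x2,x6},{x5,x6},{x1,x5,x6},{x2,x5,x6}}
  A23: {{x2},{x2,x5},{x2,x6},{x2,x5,x6}} {{x1,x5},{x1,x5,x6}}
  A24: {{x2},{x2,x5},{x2,x6},{x5,x6},{x1,x5,x6},{x2,x5,x6}}
  A34: {{x2},{x2,x5},{x2,x6},{x2,x5,x6}} {{x1,x6},{x1,x5,x6}}
  A123: {{x2,x6},{x2,x5,x6}} {{x1,x5,x6}}
  A124: {{x2,x6},{x5,x6},{x1,x5,x6},{x2,x5,x6}}
  A134: {{x1,x6},{x1,x5,x6}} {{x2,x6},{x2,x5,x6}}
  A234: {{x2},{x2,x5},{x2,x6},{x2,x5,x6}} {{x1,x5,x6}}
  A1234: {{x2,x6},{x2,x5,x6}} {{x1,x5,x6}}
C dims 7,9,7,2; δ0: rk 4, SNF 1^4; δ1: rk 5, SNF 1^5; δ2: rk 2, SNF 1^2
Ȟ^0: (7−4)−0=3 ⇒ Z^3
Ȟ^1: (9−5)−4=0 ⇒ 0
Ȟ^2: (7−2)−5=0 ⇒ 0


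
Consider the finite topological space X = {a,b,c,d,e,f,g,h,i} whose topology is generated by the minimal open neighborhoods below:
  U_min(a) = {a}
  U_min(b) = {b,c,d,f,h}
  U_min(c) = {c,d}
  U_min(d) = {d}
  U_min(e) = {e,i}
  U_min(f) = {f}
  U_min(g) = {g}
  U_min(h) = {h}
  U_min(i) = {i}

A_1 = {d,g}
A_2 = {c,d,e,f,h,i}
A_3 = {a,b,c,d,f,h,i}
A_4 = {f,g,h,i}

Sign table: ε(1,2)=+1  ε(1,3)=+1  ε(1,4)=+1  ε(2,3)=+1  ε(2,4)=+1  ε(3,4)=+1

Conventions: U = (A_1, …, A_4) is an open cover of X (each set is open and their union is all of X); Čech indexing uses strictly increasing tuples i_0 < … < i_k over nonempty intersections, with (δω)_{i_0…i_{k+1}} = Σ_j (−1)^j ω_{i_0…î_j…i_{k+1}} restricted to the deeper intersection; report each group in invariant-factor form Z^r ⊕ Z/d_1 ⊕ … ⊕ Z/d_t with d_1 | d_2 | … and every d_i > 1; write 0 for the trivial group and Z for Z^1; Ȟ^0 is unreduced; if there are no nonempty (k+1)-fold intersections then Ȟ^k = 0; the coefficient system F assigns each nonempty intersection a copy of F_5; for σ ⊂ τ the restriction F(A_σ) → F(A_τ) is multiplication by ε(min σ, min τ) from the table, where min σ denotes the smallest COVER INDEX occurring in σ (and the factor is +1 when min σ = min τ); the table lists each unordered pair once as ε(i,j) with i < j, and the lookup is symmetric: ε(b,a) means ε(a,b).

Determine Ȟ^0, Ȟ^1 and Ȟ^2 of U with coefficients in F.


Ȟ^0(U;F) ≅ Z/5; Ȟ^1(U;F) ≅ Z/5; Ȟ^2(U;F) ≅ 0

nerve simplices:
  A12={d} A13={d} A14={g} A23={c,d,f,h,i} A24={f,h,i} A34={f,h,i}
  A123={d} A234={f,h,i}
C dims 4,6,2; δ0: rk_F5 3; δ1: rk_F5 2
degree 0: 4−3−0 = 1 → Ȟ^0 ≅ Z/5
degree 1: 6−2−3 = 1 → Ȟ^1 ≅ Z/5
degree 2: 2−0−2 = 0 → Ȟ^2 ≅ 0


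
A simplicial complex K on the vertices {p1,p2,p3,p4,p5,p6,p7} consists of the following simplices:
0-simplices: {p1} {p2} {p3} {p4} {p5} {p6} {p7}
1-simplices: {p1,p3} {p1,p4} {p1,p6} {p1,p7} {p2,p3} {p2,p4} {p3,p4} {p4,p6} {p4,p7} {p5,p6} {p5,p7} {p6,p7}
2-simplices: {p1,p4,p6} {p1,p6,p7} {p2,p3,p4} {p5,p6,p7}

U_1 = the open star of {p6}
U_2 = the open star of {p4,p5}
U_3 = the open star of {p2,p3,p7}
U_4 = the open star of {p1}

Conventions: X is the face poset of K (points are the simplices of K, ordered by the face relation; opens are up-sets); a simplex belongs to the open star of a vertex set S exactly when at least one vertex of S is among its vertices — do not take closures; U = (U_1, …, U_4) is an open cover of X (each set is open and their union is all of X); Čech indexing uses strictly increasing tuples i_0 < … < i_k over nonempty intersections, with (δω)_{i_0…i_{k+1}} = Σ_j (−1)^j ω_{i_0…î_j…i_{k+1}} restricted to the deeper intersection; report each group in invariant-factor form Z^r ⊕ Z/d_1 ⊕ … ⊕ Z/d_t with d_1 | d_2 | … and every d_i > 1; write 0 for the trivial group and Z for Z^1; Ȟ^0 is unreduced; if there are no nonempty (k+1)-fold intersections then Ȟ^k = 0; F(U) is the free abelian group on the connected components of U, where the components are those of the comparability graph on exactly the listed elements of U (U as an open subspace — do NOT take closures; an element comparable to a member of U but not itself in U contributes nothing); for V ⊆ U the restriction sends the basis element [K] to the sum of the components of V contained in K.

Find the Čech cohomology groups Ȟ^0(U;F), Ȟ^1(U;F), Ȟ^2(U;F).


nonempty intersections:
  U1={{p6},{p1,p6},{p4,p6},{p5,p6},{p6,p7},{p1,p4,p6},{p1,p6,p7},{p5,p6,p7}} U2={{p4},{p5},{p1,p4},{p2,p4},{p3,p4},{p4,p6},{p4,p7},{p5,p6},{p5,p7},{p1,p4,p6},{p2,p3,p4},{p5,p6,p7}} U3={{p2},{p3},{p7},{p1,p3},{p1,p7},{p2,p3},{p2,p4},{p3,p4},{p4,p7},{p5,p7},{p6,p7},{p1,p6,p7},{p2,p3,p4},{p5,p6,p7}} U4={{p1},{p1,p3},{p1,p4},{p1,p6},{p1,p7},{p1,p4,p6},{p1,p6,p7}}
  U12={{p4,p6},{p5,p6},{p1,p4,p6},{p5,p6,p7}} U13={{p6,p7},{p1,p6,p7},{p5,p6,p7}} U14={{p1,p6},{p1,p4,p6},{p1,p6,p7}} U23={{p2,p4},{p3,p4},{p4,p7},{p5,p7},{p2,p3,p4},{p5,p6,p7}} U24={{p1,p4},{p1,p4,p6}} U34={{p1,p3},{p1,p7},{p1,p6,p7}}
  U123={{p5,p6,p7}} U124={{p1,p4,p6}} U134={{p1,p6,p7}}
components per intersection:
  U1: {{p6},{p1,p6},{p4,p6},{p5,p6},{p6,p7},{p1,p4,p6},{p1,p6,p7},{p5,p6,p7}}
  U2: {{p4},{p1,p4},{p2,p4},{p3,p4},{p4,p6},{p4,p7},{p1,p4,p6},{p2,p3,p4}} {{p5},{p5,p6},{p5,p7},{p5,p6,p7}}
  U3: {{p2},{p3},{p1,p3},{p2,p3},{p2,p4},{p3,p4},{p2,p3,p4}} {{p7},{p1,p7},{p4,p7},{p5,p7},{p6,p7},{p1,p6,p7},{p5,p6,p7}}
  U4: {{p1},{p1,p3},{p1,p4},{p1,p6},{p1,p7},{p1,p4,p6},{p1,p6,p7}}
  U12: {{p4,p6},{p1,p4,p6}} {{p5,p6},{p5,p6,p7}}
  U13: {{p6,p7},{p1,p6,p7},{p5,p6,p7}}
  U14: {{p1,p6},{p1,p4,p6},{p1,p6,p7}}
  U23: {{p2,p4},{p3,p4},{p2,p3,p4}} {{p4,p7}} {{p5,p7},{p5,p6,p7}}
  U24: {{p1,p4},{p1,p4,p6}}
  U34: {{p1,p3}} {{p1,p7},{p1,p6,p7}}
  U123: {{p5,p6,p7}}
  U124: {{p1,p4,p6}}
  U134: {{p1,p6,p7}}
C dims 6,10,3; δ0: rk 5, SNF 1^5; δ1: rk 3, SNF 1^3
Ȟ^0: (6−5)−0=1 ⇒ Z
Ȟ^1: (10−3)−5=2 ⇒ Z^2
Ȟ^2: (3−0)−3=0 ⇒ 0

Ȟ^0 = Z, Ȟ^1 = Z^2 and Ȟ^2 = 0


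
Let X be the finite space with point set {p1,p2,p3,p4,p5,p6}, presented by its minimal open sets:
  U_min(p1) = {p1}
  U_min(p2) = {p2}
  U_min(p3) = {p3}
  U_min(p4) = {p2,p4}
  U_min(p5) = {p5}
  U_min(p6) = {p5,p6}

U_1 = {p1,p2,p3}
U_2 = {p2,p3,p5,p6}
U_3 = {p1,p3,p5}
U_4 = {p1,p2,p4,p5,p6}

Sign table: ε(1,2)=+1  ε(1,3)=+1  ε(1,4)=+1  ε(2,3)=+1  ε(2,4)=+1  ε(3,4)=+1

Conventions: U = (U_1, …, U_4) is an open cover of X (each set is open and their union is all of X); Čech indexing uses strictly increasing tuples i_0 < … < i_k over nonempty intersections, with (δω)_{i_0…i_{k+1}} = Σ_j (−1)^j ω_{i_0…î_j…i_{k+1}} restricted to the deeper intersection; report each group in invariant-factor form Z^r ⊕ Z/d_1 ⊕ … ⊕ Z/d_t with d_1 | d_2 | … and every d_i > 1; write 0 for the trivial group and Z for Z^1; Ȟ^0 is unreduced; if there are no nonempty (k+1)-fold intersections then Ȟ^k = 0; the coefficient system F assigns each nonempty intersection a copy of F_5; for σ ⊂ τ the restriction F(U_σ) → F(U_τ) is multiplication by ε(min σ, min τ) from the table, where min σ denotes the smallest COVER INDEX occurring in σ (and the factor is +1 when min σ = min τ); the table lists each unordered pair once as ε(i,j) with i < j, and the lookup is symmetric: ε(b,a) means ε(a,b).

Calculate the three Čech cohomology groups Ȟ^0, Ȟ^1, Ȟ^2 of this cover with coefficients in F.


cover nerve:
  U12={p2,p3} U13={p1,p3} U14={p1,p2} U23={p3,p5} U24={p2,p5,p6} U34={p1,p5}
  U123={p3} U124={p2} U134={p1} U234={p5}
C dims 4,6,4; δ0: rk_F5 3; δ1: rk_F5 3
Ȟ^0: (4−3)−0=1 ⇒ Z/5
Ȟ^1: (6−3)−3=0 ⇒ 0
Ȟ^2: (4−0)−3=1 ⇒ Z/5

Ȟ^0 = Z/5, Ȟ^1 = 0 and Ȟ^2 = Z/5


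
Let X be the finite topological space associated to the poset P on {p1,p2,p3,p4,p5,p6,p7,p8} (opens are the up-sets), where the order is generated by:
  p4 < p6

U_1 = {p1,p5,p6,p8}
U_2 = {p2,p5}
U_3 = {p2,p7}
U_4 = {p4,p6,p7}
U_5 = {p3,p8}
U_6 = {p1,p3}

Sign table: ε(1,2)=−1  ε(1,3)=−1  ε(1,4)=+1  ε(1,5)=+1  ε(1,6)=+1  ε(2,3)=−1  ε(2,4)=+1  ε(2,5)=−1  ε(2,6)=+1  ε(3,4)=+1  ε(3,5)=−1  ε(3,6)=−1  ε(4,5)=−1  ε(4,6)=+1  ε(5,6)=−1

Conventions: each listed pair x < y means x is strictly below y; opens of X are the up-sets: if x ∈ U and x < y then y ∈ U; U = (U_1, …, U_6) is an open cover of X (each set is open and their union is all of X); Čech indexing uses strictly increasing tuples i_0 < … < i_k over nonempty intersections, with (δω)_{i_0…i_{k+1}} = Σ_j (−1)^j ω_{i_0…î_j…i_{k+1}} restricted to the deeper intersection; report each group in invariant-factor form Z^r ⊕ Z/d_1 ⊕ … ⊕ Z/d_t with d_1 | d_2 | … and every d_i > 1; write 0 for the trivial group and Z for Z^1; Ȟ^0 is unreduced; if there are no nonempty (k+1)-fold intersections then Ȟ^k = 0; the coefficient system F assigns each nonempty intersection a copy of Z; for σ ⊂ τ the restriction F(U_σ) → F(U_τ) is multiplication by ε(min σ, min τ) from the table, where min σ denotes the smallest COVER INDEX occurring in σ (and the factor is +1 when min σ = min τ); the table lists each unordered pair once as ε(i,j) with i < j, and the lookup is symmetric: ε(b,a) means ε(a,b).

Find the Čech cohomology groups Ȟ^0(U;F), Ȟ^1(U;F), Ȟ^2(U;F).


intersection data:
  U12={p5} U14={p6} U15={p8} U16={p1} U23={p2} U34={p7} U56={p3}
C dims 6,7; δ0: rk 6, SNF 1^5·2
Ȟ^0 = (6 − 6) − 0 = 0, so Ȟ^0 ≅ 0
Ȟ^1 = (7 − 0) − 6 = 1 plus torsion [2], so Ȟ^1 ≅ Z ⊕ Z/2
Ȟ^2 = (0 − 0) − 0 = 0, so Ȟ^2 ≅ 0

Ȟ^0(U;F) ≅ 0, Ȟ^1(U;F) ≅ Z ⊕ Z/2 and Ȟ^2(U;F) ≅ 0


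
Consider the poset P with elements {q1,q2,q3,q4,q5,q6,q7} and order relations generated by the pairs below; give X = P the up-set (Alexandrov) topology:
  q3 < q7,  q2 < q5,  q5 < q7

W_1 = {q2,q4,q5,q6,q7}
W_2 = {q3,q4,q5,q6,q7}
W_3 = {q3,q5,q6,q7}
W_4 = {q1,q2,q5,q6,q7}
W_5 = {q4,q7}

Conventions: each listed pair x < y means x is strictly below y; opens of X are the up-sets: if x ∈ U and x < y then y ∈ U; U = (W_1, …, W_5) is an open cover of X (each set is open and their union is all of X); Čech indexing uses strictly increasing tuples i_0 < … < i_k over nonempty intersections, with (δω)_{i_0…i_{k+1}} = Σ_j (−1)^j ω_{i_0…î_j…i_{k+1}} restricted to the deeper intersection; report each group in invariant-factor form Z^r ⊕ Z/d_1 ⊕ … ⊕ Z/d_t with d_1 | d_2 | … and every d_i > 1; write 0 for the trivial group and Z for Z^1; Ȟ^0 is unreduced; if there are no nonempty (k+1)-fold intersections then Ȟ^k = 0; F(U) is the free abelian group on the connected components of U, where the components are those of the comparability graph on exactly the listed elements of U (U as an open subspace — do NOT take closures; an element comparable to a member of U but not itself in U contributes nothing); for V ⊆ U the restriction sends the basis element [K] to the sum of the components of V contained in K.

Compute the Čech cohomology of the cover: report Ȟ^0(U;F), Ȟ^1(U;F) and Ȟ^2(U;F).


nonempty overlaps:
  W12={q4,q5,q6,q7} W13={q5,q6,q7} W14={q2,q5,q6,q7} W15={q4,q7} W23={q3,q5,q6,q7} W24={q5,q6,q7} W25={q4,q7} W34={q5,q6,q7} W35={q7} W45={q7}
  W123={q5,q6,q7} W124={q5,q6,q7} W125={q4,q7} W134={q5,q6,q7} W135={q7} W145={q7} W234={q5,q6,q7} W235={q7} W245={q7} W345={q7}
  W1234={q5,q6,q7} W1235={q7} W1245={q7} W1345={q7} W2345={q7}
  W12345={q7}
components per intersection:
  W1: {q2,q5,q7} {q4} {q6}
  W2: {q3,q5,q7} {q4} {q6}
  W3: {q3,q5,q7} {q6}
  W4: {q1} {q2,q5,q7} {q6}
  W5: {q4} {q7}
  W12: {q4} {q5,q7} {q6}
  W13: {q5,q7} {q6}
  W14: {q2,q5,q7} {q6}
  W15: {q4} {q7}
  W23: {q3,q5,q7} {q6}
  W24: {q5,q7} {q6}
  W25: {q4} {q7}
  W34: {q5,q7} {q6}
  W35: {q7}
  W45: {q7}
  W123: {q5,q7} {q6}
  W124: {q5,q7} {q6}
  W125: {q4} {q7}
  W134: {q5,q7} {q6}
  W135: {q7}
  W145: {q7}
  W234: {q5,q7} {q6}
  W235: {q7}
  W245: {q7}
  W345: {q7}
  W1234: {q5,q7} {q6}
  W1235: {q7}
  W1245: {q7}
  W1345: {q7}
  W2345: {q7}
  W12345: {q7}
C dims 13,19,15,6; δ0: rk 9, SNF 1^9; δ1: rk 10, SNF 1^10; δ2: rk 5, SNF 1^5
degree 0: 13−9−0 = 4 → Ȟ^0 ≅ Z^4
degree 1: 19−10−9 = 0 → Ȟ^1 ≅ 0
degree 2: 15−5−10 = 0 → Ȟ^2 ≅ 0

Ȟ^0 = Z^4, Ȟ^1 = 0, Ȟ^2 = 0


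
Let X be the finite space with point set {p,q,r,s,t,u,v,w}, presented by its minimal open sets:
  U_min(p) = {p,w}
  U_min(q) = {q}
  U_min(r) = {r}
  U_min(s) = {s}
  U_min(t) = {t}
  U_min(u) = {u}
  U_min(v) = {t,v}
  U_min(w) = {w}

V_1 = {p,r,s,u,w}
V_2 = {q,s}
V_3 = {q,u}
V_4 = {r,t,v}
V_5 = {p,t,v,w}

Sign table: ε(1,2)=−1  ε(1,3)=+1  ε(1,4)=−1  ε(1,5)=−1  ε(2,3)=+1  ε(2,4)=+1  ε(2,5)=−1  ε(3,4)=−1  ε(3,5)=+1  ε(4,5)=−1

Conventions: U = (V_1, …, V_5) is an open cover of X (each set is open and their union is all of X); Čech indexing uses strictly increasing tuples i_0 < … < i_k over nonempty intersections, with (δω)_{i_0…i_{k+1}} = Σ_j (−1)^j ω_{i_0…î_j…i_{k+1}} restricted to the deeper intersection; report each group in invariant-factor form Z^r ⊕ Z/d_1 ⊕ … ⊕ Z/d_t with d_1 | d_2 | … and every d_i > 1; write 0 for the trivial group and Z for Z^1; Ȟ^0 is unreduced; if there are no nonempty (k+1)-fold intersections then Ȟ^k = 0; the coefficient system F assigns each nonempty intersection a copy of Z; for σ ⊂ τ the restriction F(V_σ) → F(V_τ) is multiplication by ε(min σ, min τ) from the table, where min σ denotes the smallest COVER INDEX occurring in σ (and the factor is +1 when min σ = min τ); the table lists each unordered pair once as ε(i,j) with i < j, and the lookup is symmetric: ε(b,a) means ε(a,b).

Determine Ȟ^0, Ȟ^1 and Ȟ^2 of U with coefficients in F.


Ȟ^0 ≅ 0, Ȟ^1 ≅ Z ⊕ Z/2 and Ȟ^2 ≅ 0

cover nerve:
  V12={s} V13={u} V14={r} V15={p,w} V23={q} V45={t,v}
C dims 5,6; δ0: rk 5, SNF 1^4·2
Ȟ^0: (5−5)−0=0 ⇒ 0
Ȟ^1: (6−0)−5=1 plus torsion [2] ⇒ Z ⊕ Z/2
Ȟ^2: (0−0)−0=0 ⇒ 0


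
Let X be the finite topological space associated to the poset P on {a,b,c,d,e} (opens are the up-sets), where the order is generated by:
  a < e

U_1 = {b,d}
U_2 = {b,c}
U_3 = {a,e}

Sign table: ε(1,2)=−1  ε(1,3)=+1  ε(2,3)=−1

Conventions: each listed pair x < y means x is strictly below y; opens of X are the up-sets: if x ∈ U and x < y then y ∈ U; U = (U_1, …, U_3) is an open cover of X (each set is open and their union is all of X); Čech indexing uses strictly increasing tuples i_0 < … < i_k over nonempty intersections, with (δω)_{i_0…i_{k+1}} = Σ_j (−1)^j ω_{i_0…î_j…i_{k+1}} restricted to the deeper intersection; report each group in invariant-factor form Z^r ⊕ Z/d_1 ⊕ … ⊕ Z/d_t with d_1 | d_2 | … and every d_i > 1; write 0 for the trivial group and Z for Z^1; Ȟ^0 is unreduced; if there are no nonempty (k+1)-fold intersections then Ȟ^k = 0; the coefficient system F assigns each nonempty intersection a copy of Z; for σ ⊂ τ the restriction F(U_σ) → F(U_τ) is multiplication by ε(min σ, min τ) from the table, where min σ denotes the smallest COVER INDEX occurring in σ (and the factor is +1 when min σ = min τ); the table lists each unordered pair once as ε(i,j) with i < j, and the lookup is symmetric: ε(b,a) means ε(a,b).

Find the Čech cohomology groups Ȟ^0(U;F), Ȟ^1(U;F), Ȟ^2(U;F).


nonempty overlaps:
  U12={b}
C dims 3,1; δ0: rk 1, SNF 1^1
degree 0: 3−1−0 = 2 → Ȟ^0 ≅ Z^2
degree 1: 1−0−1 = 0 → Ȟ^1 ≅ 0
degree 2: 0−0−0 = 0 → Ȟ^2 ≅ 0

Ȟ^0 = Z^2; Ȟ^1 = 0; Ȟ^2 = 0


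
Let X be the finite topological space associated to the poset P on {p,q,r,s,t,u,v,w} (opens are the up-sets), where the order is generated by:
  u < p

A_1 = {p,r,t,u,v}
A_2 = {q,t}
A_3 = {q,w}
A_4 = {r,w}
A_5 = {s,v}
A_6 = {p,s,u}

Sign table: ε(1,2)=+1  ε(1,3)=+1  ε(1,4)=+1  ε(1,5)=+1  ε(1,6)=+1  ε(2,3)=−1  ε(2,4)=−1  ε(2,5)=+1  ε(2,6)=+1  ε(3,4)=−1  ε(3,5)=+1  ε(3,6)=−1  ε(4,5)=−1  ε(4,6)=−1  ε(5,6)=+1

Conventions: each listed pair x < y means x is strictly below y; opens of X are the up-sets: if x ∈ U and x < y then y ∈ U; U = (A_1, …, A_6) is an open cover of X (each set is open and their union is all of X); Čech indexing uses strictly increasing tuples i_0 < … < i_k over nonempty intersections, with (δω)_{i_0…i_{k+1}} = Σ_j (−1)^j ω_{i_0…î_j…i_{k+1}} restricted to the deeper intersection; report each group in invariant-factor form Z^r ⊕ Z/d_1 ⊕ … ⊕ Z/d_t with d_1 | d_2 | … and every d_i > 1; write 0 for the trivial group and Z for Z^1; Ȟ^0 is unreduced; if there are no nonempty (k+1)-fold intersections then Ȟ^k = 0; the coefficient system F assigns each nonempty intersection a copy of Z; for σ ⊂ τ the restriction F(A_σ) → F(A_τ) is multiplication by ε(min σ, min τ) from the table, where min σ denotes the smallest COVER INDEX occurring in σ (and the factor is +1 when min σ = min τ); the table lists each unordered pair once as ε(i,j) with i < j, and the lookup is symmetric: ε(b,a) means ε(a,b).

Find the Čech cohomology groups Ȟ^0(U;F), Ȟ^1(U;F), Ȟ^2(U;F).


Ȟ^0(U;F) ≅ Z,  Ȟ^1(U;F) ≅ Z^2,  Ȟ^2(U;F) ≅ 0

nerve simplices:
  A12={t} A14={r} A15={v} A16={p,u} A23={q} A34={w} A56={s}
C dims 6,7; δ0: rk 5, SNF 1^5
degree 0: 6−5−0 = 1 → Ȟ^0 ≅ Z
degree 1: 7−0−5 = 2 → Ȟ^1 ≅ Z^2
degree 2: 0−0−0 = 0 → Ȟ^2 ≅ 0


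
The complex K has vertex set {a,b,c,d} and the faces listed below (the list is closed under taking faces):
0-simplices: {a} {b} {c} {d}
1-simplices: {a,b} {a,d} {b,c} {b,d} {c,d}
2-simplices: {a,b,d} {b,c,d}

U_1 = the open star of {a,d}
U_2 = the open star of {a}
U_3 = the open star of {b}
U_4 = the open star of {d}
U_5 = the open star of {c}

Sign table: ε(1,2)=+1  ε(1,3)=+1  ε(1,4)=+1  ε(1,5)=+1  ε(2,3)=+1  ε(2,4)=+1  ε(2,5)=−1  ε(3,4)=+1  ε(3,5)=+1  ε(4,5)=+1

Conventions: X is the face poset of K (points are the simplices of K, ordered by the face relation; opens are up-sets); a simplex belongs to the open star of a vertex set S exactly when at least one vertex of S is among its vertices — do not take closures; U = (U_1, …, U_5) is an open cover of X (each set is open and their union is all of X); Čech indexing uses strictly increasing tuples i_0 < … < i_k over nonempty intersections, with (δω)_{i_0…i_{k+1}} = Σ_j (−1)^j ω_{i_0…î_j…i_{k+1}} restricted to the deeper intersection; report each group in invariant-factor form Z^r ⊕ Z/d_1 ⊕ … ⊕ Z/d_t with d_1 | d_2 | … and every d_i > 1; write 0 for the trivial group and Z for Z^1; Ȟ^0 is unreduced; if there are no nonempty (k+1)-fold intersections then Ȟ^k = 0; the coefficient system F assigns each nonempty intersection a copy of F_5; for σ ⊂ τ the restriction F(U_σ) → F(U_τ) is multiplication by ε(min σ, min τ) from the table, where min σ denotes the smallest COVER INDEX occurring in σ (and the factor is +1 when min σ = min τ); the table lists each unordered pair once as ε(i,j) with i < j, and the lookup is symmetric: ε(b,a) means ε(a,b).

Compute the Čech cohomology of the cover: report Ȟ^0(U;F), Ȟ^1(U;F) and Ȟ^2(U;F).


cover nerve:
  U1={{a},{d},{a,b},{a,d},{b,d},{c,d},{a,b,d},{b,c,d}} U2={{a},{a,b},{a,d},{a,b,d}} U3={{b},{a,b},{b,c},{b,d},{a,b,d},{b,c,d}} U4={{d},{a,d},{b,d},{c,d},{a,b,d},{b,c,d}} U5={{c},{b,c},{c,d},{b,c,d}}
  U12={{a},{a,b},{a,d},{a,b,d}} U13={{a,b},{b,d},{a,b,d},{b,c,d}} U14={{d},{a,d},{b,d},{c,d},{a,b,d},{b,c,d}} U15={{c,d},{b,c,d}} U23={{a,b},{a,b,d}} U24={{a,d},{a,b,d}} U34={{b,d},{a,b,d},{b,c,d}} U35={{b,c},{b,c,d}} U45={{c,d},{b,c,d}}
  U123={{a,b},{a,b,d}} U124={{a,d},{a,b,d}} U134={{b,d},{a,b,d},{b,c,d}} U135={{b,c,d}} U145={{c,d},{b,c,d}} U234={{a,b,d}} U345={{b,c,d}}
  U1234={{a,b,d}} U1345={{b,c,d}}
C dims 5,9,7,2; δ0: rk_F5 4; δ1: rk_F5 5; δ2: rk_F5 2
Ȟ^0: (5−4)−0=1 ⇒ Z/5
Ȟ^1: (9−5)−4=0 ⇒ 0
Ȟ^2: (7−2)−5=0 ⇒ 0

Ȟ^0 ≅ Z/5, Ȟ^1 ≅ 0, Ȟ^2 ≅ 0


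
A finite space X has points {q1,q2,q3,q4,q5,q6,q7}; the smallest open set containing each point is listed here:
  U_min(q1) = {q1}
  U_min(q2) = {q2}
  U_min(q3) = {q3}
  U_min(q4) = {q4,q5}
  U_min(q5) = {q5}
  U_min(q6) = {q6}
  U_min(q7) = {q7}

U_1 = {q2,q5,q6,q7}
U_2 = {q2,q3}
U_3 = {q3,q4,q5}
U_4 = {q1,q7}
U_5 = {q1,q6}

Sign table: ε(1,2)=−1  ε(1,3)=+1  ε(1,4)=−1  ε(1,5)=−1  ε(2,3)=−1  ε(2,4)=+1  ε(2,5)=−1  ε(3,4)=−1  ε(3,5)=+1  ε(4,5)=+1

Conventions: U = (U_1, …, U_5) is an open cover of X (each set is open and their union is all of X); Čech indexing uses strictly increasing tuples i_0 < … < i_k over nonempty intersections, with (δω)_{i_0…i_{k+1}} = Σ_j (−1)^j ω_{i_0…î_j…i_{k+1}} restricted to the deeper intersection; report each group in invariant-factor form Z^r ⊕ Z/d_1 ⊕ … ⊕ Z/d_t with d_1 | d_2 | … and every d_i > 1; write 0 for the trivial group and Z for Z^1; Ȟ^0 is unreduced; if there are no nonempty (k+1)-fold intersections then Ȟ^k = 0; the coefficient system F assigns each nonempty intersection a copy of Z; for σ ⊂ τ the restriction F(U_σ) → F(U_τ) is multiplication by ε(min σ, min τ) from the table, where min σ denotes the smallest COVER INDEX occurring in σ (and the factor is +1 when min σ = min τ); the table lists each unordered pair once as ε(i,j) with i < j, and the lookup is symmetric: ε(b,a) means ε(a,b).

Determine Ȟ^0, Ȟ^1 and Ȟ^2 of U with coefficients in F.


Ȟ^0 = Z; Ȟ^1 = Z^2; Ȟ^2 = 0

nonempty overlaps:
  U12={q2} U13={q5} U14={q7} U15={q6} U23={q3} U45={q1}
C dims 5,6; δ0: rk 4, SNF 1^4
degree 0: 5−4−0 = 1 → Ȟ^0 ≅ Z
degree 1: 6−0−4 = 2 → Ȟ^1 ≅ Z^2
degree 2: 0−0−0 = 0 → Ȟ^2 ≅ 0


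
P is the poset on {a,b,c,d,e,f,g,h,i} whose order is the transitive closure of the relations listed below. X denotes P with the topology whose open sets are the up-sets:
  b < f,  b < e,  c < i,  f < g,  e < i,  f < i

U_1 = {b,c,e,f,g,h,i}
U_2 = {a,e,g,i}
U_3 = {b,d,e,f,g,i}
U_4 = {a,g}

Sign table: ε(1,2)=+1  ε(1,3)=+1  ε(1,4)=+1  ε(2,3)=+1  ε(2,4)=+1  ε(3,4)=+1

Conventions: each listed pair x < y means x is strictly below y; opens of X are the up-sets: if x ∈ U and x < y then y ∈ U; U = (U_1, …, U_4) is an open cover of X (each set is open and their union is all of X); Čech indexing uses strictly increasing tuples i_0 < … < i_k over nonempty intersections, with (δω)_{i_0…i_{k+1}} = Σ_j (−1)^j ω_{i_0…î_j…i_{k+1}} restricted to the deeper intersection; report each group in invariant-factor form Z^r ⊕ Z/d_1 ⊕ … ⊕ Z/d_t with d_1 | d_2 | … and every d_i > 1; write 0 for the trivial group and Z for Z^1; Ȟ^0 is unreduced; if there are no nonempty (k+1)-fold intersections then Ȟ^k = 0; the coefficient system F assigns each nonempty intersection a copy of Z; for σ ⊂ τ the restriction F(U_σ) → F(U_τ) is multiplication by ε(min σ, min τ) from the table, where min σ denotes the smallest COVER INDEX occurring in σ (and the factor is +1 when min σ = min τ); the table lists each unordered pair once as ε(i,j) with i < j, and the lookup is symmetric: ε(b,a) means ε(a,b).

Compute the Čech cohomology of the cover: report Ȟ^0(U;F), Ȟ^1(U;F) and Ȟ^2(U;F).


Ȟ^0 ≅ Z, Ȟ^1 ≅ 0, Ȟ^2 ≅ 0

nerve of the cover:
  U12={e,g,i} U13={b,e,f,g,i} U14={g} U23={e,g,i} U24={a,g} U34={g}
  U123={e,g,i} U124={g} U134={g} U234={g}
  U1234={g}
C dims 4,6,4,1; δ0: rk 3, SNF 1^3; δ1: rk 3, SNF 1^3; δ2: rk 1, SNF 1^1
Ȟ^0 = (4 − 3) − 0 = 1, so Ȟ^0 ≅ Z
Ȟ^1 = (6 − 3) − 3 = 0, so Ȟ^1 ≅ 0
Ȟ^2 = (4 − 1) − 3 = 0, so Ȟ^2 ≅ 0


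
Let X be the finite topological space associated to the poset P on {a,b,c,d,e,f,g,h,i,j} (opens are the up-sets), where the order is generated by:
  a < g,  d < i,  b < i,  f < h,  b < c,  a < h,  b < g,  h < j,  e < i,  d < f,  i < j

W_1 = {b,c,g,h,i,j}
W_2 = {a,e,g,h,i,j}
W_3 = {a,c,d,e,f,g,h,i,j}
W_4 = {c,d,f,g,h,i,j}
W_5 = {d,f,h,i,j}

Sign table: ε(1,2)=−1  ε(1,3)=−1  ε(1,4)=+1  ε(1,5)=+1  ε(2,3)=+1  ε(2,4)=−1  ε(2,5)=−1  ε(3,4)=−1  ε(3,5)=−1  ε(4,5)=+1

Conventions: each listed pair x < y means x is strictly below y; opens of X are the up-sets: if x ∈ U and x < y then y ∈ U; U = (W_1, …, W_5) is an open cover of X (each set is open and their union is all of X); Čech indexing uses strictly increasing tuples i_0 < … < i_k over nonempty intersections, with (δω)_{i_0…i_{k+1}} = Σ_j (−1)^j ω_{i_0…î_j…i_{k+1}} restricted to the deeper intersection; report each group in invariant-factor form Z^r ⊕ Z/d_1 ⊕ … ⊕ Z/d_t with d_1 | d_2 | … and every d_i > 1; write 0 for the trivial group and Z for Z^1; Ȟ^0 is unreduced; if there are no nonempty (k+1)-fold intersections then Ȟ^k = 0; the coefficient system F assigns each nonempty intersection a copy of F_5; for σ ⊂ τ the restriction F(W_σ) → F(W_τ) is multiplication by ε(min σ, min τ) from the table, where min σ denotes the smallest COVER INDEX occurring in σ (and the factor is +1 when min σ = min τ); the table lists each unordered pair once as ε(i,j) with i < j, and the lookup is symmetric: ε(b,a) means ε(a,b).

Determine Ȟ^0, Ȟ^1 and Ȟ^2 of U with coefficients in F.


cover nerve:
  W12={g,h,i,j} W13={c,g,h,i,j} W14={c,g,h,i,j} W15={h,i,j} W23={a,e,g,h,i,j} W24={g,h,i,j} W25={h,i,j} W34={c,d,f,g,h,i,j} W35={d,f,h,i,j} W45={d,f,h,i,j}
  W123={g,h,i,j} W124={g,h,i,j} W125={h,i,j} W134={c,g,h,i,j} W135={h,i,j} W145={h,i,j} W234={g,h,i,j} W235={h,i,j} W245={h,i,j} W345={d,f,h,i,j}
  W1234={g,h,i,j} W1235={h,i,j} W1245={h,i,j} W1345={h,i,j} W2345={h,i,j}
  W12345={h,i,j}
C dims 5,10,10,5; δ0: rk_F5 4; δ1: rk_F5 6; δ2: rk_F5 4
Ȟ^0: (5−4)−0=1 ⇒ Z/5
Ȟ^1: (10−6)−4=0 ⇒ 0
Ȟ^2: (10−4)−6=0 ⇒ 0

Ȟ^0(U;F) ≅ Z/5, Ȟ^1(U;F) ≅ 0, Ȟ^2(U;F) ≅ 0


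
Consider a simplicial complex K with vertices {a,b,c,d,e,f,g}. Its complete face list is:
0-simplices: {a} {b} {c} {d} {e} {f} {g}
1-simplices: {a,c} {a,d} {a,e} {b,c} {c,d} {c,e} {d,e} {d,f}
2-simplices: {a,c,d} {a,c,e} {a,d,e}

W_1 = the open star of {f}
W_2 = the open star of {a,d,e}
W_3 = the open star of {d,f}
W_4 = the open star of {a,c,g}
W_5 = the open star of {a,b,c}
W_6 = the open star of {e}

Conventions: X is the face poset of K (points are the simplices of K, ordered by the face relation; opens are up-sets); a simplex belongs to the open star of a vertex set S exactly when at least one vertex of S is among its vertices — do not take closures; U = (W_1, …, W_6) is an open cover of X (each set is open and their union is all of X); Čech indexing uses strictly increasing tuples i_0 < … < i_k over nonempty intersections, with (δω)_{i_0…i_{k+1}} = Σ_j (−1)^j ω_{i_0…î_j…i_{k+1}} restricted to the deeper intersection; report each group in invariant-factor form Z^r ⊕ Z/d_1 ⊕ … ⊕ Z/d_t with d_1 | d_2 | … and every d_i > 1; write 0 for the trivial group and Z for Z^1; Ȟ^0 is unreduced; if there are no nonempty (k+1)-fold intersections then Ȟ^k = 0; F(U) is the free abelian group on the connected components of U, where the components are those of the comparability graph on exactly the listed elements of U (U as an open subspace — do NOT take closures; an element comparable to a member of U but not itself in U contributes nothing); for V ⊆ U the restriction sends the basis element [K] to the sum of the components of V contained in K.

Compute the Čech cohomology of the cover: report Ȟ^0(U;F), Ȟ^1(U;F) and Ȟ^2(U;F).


Ȟ^0(U;F) ≅ Z^2,  Ȟ^1(U;F) ≅ 0,  Ȟ^2(U;F) ≅ 0

intersection data:
  W1={{f},{d,f}} W2={{a},{d},{e},{a,c},{a,d},{a,e},{c,d},{c,e},{d,e},{d,f},{a,c,d},{a,c,e},{a,d,e}} W3={{d},{f},{a,d},{c,d},{d,e},{d,f},{a,c,d},{a,d,e}} W4={{a},{c},{g},{a,c},{a,d},{a,e},{b,c},{c,d},{c,e},{a,c,d},{a,c,e},{a,d,e}} W5={{a},{b},{c},{a,c},{a,d},{a,e},{b,c},{c,d},{c,e},{a,c,d},{a,c,e},{a,d,e}} W6={{e},{a,e},{c,e},{d,e},{a,c,e},{a,d,e}}
  W12={{d,f}} W13={{f},{d,f}} W23={{d},{a,d},{c,d},{d,e},{d,f},{a,c,d},{a,d,e}} W24={{a},{a,c},{a,d},{a,e},{c,d},{c,e},{a,c,d},{a,c,e},{a,d,e}} W25={{a},{a,c},{a,d},{a,e},{c,d},{c,e},{a,c,d},{a,c,e},{a,d,e}} W26={{e},{a,e},{c,e},{d,e},{a,c,e},{a,d,e}} W34={{a,d},{c,d},{a,c,d},{a,d,e}} W35={{a,d},{c,d},{a,c,d},{a,d,e}} W36={{d,e},{a,d,e}} W45={{a},{c},{a,c},{a,d},{a,e},{b,c},{c,d},{c,e},{a,c,d},{a,c,e},{a,d,e}} W46={{a,e},{c,e},{a,c,e},{a,d,e}} W56={{a,e},{c,e},{a,c,e},{a,d,e}}
  W123={{d,f}} W234={{a,d},{c,d},{a,c,d},{a,d,e}} W235={{a,d},{c,d},{a,c,d},{a,d,e}} W236={{d,e},{a,d,e}} W245={{a},{a,c},{a,d},{a,e},{c,d},{c,e},{a,c,d},{a,c,e},{a,d,e}} W246={{a,e},{c,e},{a,c,e},{a,d,e}} W256={{a,e},{c,e},{a,c,e},{a,d,e}} W345={{a,d},{c,d},{a,c,d},{a,d,e}} W346={{a,d,e}} W356={{a,d,e}} W456={{a,e},{c,e},{a,c,e},{a,d,e}}
  W2345={{a,d},{c,d},{a,c,d},{a,d,e}} W2346={{a,d,e}} W2356={{a,d,e}} W2456={{a,e},{c,e},{a,c,e},{a,d,e}} W3456={{a,d,e}}
  W23456={{a,d,e}}
components per intersection:
  W1: {{f},{d,f}}
  W2: {{a},{d},{e},{a,c},{a,d},{a,e},{c,d},{c,e},{d,e},{d,f},{a,c,d},{a,c,e},{a,d,e}}
  W3: {{d},{f},{a,d},{c,d},{d,e},{d,f},{a,c,d},{a,d,e}}
  W4: {{a},{c},{a,c},{a,d},{a,e},{b,c},{c,d},{c,e},{a,c,d},{a,c,e},{a,d,e}} {{g}}
  W5: {{a},{b},{c},{a,c},{a,d},{a,e},{b,c},{c,d},{c,e},{a,c,d},{a,c,e},{a,d,e}}
  W6: {{e},{a,e},{c,e},{d,e},{a,c,e},{a,d,e}}
  W12: {{d,f}}
  W13: {{f},{d,f}}
  W23: {{d},{a,d},{c,d},{d,e},{d,f},{a,c,d},{a,d,e}}
  W24: {{a},{a,c},{a,d},{a,e},{c,d},{c,e},{a,c,d},{a,c,e},{a,d,e}}
  W25: {{a},{a,c},{a,d},{a,e},{c,d},{c,e},{a,c,d},{a,c,e},{a,d,e}}
  W26: {{e},{a,e},{c,e},{d,e},{a,c,e},{a,d,e}}
  W34: {{a,d},{c,d},{a,c,d},{a,d,e}}
  W35: {{a,d},{c,d},{a,c,d},{a,d,e}}
  W36: {{d,e},{a,d,e}}
  W45: {{a},{c},{a,c},{a,d},{a,e},{b,c},{c,d},{c,e},{a,c,d},{a,c,e},{a,d,e}}
  W46: {{a,e},{c,e},{a,c,e},{a,d,e}}
  W56: {{a,e},{c,e},{a,c,e},{a,d,e}}
  W123: {{d,f}}
  W234: {{a,d},{c,d},{a,c,d},{a,d,e}}
  W235: {{a,d},{c,d},{a,c,d},{a,d,e}}
  W236: {{d,e},{a,d,e}}
  W245: {{a},{a,c},{a,d},{a,e},{c,d},{c,e},{a,c,d},{a,c,e},{a,d,e}}
  W246: {{a,e},{c,e},{a,c,e},{a,d,e}}
  W256: {{a,e},{c,e},{a,c,e},{a,d,e}}
  W345: {{a,d},{c,d},{a,c,d},{a,d,e}}
  W346: {{a,d,e}}
  W356: {{a,d,e}}
  W456: {{a,e},{c,e},{a,c,e},{a,d,e}}
  W2345: {{a,d},{c,d},{a,c,d},{a,d,e}}
  W2346: {{a,d,e}}
  W2356: {{a,d,e}}
  W2456: {{a,e},{c,e},{a,c,e},{a,d,e}}
  W3456: {{a,d,e}}
  W23456: {{a,d,e}}
C dims 7,12,11,5; δ0: rk 5, SNF 1^5; δ1: rk 7, SNF 1^7; δ2: rk 4, SNF 1^4
Ȟ^0 = (7 − 5) − 0 = 2, so Ȟ^0 ≅ Z^2
Ȟ^1 = (12 − 7) − 5 = 0, so Ȟ^1 ≅ 0
Ȟ^2 = (11 − 4) − 7 = 0, so Ȟ^2 ≅ 0


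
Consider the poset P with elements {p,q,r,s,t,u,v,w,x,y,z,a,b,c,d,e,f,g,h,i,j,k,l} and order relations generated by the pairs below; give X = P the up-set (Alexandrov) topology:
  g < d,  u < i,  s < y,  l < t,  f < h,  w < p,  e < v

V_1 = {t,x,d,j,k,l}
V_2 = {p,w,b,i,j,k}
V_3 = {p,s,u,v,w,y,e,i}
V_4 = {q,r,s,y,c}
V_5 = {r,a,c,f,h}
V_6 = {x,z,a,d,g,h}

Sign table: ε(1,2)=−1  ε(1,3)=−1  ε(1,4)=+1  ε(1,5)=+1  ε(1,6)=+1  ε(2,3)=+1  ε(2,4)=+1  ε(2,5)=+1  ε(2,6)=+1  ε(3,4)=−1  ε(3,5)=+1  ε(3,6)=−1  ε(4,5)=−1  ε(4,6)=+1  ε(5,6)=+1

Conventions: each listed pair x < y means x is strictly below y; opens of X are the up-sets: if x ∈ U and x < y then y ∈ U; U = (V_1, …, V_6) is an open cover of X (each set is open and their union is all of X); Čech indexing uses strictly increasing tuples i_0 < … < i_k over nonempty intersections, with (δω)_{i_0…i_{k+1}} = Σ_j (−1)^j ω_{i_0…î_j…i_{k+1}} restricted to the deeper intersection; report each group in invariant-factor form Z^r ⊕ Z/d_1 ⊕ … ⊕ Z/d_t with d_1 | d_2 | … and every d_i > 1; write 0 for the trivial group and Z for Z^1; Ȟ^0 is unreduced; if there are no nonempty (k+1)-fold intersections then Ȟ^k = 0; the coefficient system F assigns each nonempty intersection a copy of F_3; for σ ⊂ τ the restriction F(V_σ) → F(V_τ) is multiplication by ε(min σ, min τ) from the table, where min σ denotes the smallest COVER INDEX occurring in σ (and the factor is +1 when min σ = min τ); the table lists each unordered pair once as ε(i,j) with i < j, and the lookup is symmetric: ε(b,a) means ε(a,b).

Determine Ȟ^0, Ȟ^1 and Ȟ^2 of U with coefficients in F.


Ȟ^0 = 0; Ȟ^1 = 0; Ȟ^2 = 0

nerve simplices:
  V12={j,k} V16={x,d} V23={p,w,i} V34={s,y} V45={r,c} V56={a,h}
C dims 6,6; δ0: rk_F3 6
degree 0: 6−6−0 = 0 → Ȟ^0 ≅ 0
degree 1: 6−0−6 = 0 → Ȟ^1 ≅ 0
degree 2: 0−0−0 = 0 → Ȟ^2 ≅ 0
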